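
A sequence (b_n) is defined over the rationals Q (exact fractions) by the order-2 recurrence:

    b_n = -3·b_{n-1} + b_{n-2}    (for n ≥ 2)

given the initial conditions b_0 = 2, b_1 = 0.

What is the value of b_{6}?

218

b_2 = -3·0 + 1·2 = 2
b_3 = -3·2 + 1·0 = -6
b_4 = -3·-6 + 1·2 = 20
b_5 = -3·20 + 1·-6 = -66
b_6 = -3·-66 + 1·20 = 218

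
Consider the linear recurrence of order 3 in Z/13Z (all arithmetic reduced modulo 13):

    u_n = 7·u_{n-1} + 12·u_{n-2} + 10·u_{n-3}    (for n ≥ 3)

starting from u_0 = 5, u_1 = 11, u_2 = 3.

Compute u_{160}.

4

u_3 = 7·3 + 12·11 + 10·5 = 8
u_4 = 7·8 + 12·3 + 10·11 = 7
u_5 = 7·7 + 12·8 + 10·3 = 6
u_6 = 7·6 + 12·7 + 10·8 = 11
u_7 = 7·11 + 12·6 + 10·7 = 11
u_8 = 7·11 + 12·11 + 10·6 = 9
Continuing the recurrence:
  u_9 = 6;  u_10 = 0;  u_11 = 6;  u_12 = 11;  u_13 = 6;  u_14 = 0
  u_15 = 0;  u_16 = 8;  u_17 = 4;  u_18 = 7;  u_19 = 8;  u_20 = 11
  u_21 = 9;  u_22 = 2;  u_23 = 11;  u_24 = 9;  u_25 = 7;  u_26 = 7
  u_27 = 2;  u_28 = 12;  u_29 = 9;  u_30 = 6;  u_31 = 10;  u_32 = 11
  u_33 = 10;  u_34 = 3;  u_35 = 4;  u_36 = 8;  u_37 = 4;  u_38 = 8
  u_39 = 2;  u_40 = 7;  u_41 = 10;  u_42 = 5;  u_43 = 4;  u_44 = 6
  u_45 = 10;  u_46 = 0;  u_47 = 11;  u_48 = 8;  u_49 = 6;  u_50 = 1
  u_51 = 3;  u_52 = 2;  u_53 = 8;  u_54 = 6;  u_55 = 2;  u_56 = 10
  u_57 = 11;  u_58 = 9;  u_59 = 9;  u_60 = 8;  u_61 = 7;  u_62 = 1
  u_63 = 2;  u_64 = 5;  u_65 = 4;  u_66 = 4;  u_67 = 9;  u_68 = 8
  u_69 = 9;  u_70 = 2;  u_71 = 7;  u_72 = 7;  u_73 = 10;  u_74 = 3
  u_75 = 3;  u_76 = 1;  u_77 = 8;  u_78 = 7;  u_79 = 12;  u_80 = 1
  u_81 = 0;  u_82 = 2;  u_83 = 11;  u_84 = 10;  u_85 = 1;  u_86 = 3
  u_87 = 3;  u_88 = 2;  u_89 = 2;  u_90 = 3;  u_91 = 0;  u_92 = 4
  u_93 = 6;  u_94 = 12;  u_95 = 1;  u_96 = 3;  u_97 = 10;  u_98 = 12
  u_99 = 0;  u_100 = 10;  u_101 = 8;  u_102 = 7;  u_103 = 11;  u_104 = 7
  u_105 = 4;  u_106 = 1;  u_107 = 8;  u_108 = 4;  u_109 = 4;  u_110 = 0
  u_111 = 10;  u_112 = 6;  u_113 = 6;  u_114 = 6;  u_115 = 5;  u_116 = 11
  u_117 = 2;  u_118 = 1;  u_119 = 11;  u_120 = 5;  u_121 = 8;  u_122 = 5
  u_123 = 12;  u_124 = 3;  u_125 = 7;  u_126 = 10;  u_127 = 2;  u_128 = 9
  u_129 = 5;  u_130 = 7;  u_131 = 4;  u_132 = 6;  u_133 = 4;  u_134 = 10
  u_135 = 9;  u_136 = 2;  u_137 = 1;  u_138 = 4;  u_139 = 8;  u_140 = 10
  u_141 = 11;  u_142 = 4;  u_143 = 0;  u_144 = 2;  u_145 = 2;  u_146 = 12
  u_147 = 11;  u_148 = 7;  u_149 = 2;  u_150 = 0;  u_151 = 3;  u_152 = 2
  u_153 = 11;  u_154 = 1;  u_155 = 3;  u_156 = 0;  u_157 = 7;  u_158 = 1
u_159 = 7·1 + 12·7 + 10·0 = 0
u_160 = 7·0 + 12·1 + 10·7 = 4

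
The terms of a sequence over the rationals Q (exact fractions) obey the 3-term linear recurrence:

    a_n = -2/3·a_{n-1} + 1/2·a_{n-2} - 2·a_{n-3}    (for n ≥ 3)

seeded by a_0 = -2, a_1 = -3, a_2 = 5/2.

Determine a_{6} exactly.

4997/648

a_3 = -2/3·5/2 + 1/2·-3 + -2·-2 = 5/6
a_4 = -2/3·5/6 + 1/2·5/2 + -2·-3 = 241/36
a_5 = -2/3·241/36 + 1/2·5/6 + -2·5/2 = -977/108
a_6 = -2/3·-977/108 + 1/2·241/36 + -2·5/6 = 4997/648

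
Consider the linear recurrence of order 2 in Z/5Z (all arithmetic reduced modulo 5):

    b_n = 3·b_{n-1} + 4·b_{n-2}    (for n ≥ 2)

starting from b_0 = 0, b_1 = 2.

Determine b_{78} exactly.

b_2 = 3·2 + 4·0 = 1
b_3 = 3·1 + 4·2 = 1
b_4 = 3·1 + 4·1 = 2
b_5 = 3·2 + 4·1 = 0
b_6 = 3·0 + 4·2 = 3
b_7 = 3·3 + 4·0 = 4
b_8 = 3·4 + 4·3 = 4
b_9 = 3·4 + 4·4 = 3
b_10 = 3·3 + 4·4 = 0
b_11 = 3·0 + 4·3 = 2
(b_10, b_11) = (0, 2) = (b_0, b_1), so the sequence has period 10.
78 ≡ 8 (mod 10), hence b_78 = b_8 = 4.

4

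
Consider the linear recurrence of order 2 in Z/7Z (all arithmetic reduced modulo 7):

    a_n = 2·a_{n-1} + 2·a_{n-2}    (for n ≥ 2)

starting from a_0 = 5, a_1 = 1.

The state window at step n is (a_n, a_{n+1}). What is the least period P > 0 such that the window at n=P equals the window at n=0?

48

n=0: window = (5, 1)
n=1: window = (1, 5)
n=2: window = (5, 5)
n=3: window = (5, 6)
n=4: window = (6, 1)
n=5: window = (1, 0)
n=6: window = (0, 2)
n=7: window = (2, 4)
n=8: window = (4, 5)
n=9: window = (5, 4)
n=10: window = (4, 4)
n=11: window = (4, 2)
n=12: window = (2, 5)
n=13: window = (5, 0)
n=14: window = (0, 3)
n=15: window = (3, 6)
n=16: window = (6, 4)
n=17: window = (4, 6)
n=18: window = (6, 6)
n=19: window = (6, 3)
n=20: window = (3, 4)
n=21: window = (4, 0)
n=22: window = (0, 1)
n=23: window = (1, 2)
n=24: window = (2, 6)
n=25: window = (6, 2)
n=26: window = (2, 2)
n=27: window = (2, 1)
n=28: window = (1, 6)
n=29: window = (6, 0)
n=30: window = (0, 5)
n=31: window = (5, 3)
n=32: window = (3, 2)
n=33: window = (2, 3)
n=34: window = (3, 3)
n=35: window = (3, 5)
n=36: window = (5, 2)
n=37: window = (2, 0)
n=38: window = (0, 4)
n=39: window = (4, 1)
n=40: window = (1, 3)
…
n=46: window = (0, 6)
n=47: window = (6, 5)
n=48: window = (5, 1)
window at n=48 equals window at n=0 → period = 48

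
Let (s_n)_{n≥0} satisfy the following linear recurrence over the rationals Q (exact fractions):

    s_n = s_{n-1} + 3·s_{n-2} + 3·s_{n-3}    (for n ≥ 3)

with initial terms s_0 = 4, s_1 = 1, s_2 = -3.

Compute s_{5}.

s_3 = 1·-3 + 3·1 + 3·4 = 12
s_4 = 1·12 + 3·-3 + 3·1 = 6
s_5 = 1·6 + 3·12 + 3·-3 = 33

33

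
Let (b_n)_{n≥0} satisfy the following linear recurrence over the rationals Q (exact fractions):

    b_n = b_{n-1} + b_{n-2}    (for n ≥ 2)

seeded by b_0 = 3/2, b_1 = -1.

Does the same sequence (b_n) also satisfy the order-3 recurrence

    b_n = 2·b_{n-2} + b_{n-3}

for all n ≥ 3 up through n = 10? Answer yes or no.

Terms b_0..b_10: 3/2, -1, 1/2, -1/2, 0, -1/2, -1/2, -1, -3/2, -5/2, -4
n=3: candidate gives -1/2, actual b_3 = -1/2 ✓
n=4: candidate gives 0, actual b_4 = 0 ✓
n=5: candidate gives -1/2, actual b_5 = -1/2 ✓
n=6: candidate gives -1/2, actual b_6 = -1/2 ✓
n=7: candidate gives -1, actual b_7 = -1 ✓
n=8: candidate gives -3/2, actual b_8 = -3/2 ✓
n=9: candidate gives -5/2, actual b_9 = -5/2 ✓
n=10: candidate gives -4, actual b_10 = -4 ✓

yes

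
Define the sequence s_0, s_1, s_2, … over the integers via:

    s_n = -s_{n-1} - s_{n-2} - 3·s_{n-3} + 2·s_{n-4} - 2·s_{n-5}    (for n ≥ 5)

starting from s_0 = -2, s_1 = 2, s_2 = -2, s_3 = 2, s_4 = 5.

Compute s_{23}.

301356

s_5 = -1·5 + -1·2 + -3·-2 + 2·2 + -2·-2 = 7
s_6 = -1·7 + -1·5 + -3·2 + 2·-2 + -2·2 = -26
s_7 = -1·-26 + -1·7 + -3·5 + 2·2 + -2·-2 = 12
s_8 = -1·12 + -1·-26 + -3·7 + 2·5 + -2·2 = -1
s_9 = -1·-1 + -1·12 + -3·-26 + 2·7 + -2·5 = 71
s_10 = -1·71 + -1·-1 + -3·12 + 2·-26 + -2·7 = -172
s_11 = -1·-172 + -1·71 + -3·-1 + 2·12 + -2·-26 = 180
s_12 = -1·180 + -1·-172 + -3·71 + 2·-1 + -2·12 = -247
s_13 = -1·-247 + -1·180 + -3·-172 + 2·71 + -2·-1 = 727
s_14 = -1·727 + -1·-247 + -3·180 + 2·-172 + -2·71 = -1506
s_15 = -1·-1506 + -1·727 + -3·-247 + 2·180 + -2·-172 = 2224
s_16 = -1·2224 + -1·-1506 + -3·727 + 2·-247 + -2·180 = -3753
s_17 = -1·-3753 + -1·2224 + -3·-1506 + 2·727 + -2·-247 = 7995
s_18 = -1·7995 + -1·-3753 + -3·2224 + 2·-1506 + -2·727 = -15380
s_19 = -1·-15380 + -1·7995 + -3·-3753 + 2·2224 + -2·-1506 = 26104
s_20 = -1·26104 + -1·-15380 + -3·7995 + 2·-3753 + -2·2224 = -46663
s_21 = -1·-46663 + -1·26104 + -3·-15380 + 2·7995 + -2·-3753 = 90195
s_22 = -1·90195 + -1·-46663 + -3·26104 + 2·-15380 + -2·7995 = -168594
s_23 = -1·-168594 + -1·90195 + -3·-46663 + 2·26104 + -2·-15380 = 301356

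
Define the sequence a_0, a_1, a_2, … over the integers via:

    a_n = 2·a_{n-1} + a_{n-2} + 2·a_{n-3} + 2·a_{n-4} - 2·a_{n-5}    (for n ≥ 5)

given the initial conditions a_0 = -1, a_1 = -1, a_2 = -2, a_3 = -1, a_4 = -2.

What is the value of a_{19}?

-9328495

a_5 = 2·-2 + 1·-1 + 2·-2 + 2·-1 + -2·-1 = -9
a_6 = 2·-9 + 1·-2 + 2·-1 + 2·-2 + -2·-1 = -24
a_7 = 2·-24 + 1·-9 + 2·-2 + 2·-1 + -2·-2 = -59
a_8 = 2·-59 + 1·-24 + 2·-9 + 2·-2 + -2·-1 = -162
a_9 = 2·-162 + 1·-59 + 2·-24 + 2·-9 + -2·-2 = -445
a_10 = 2·-445 + 1·-162 + 2·-59 + 2·-24 + -2·-9 = -1200
a_11 = 2·-1200 + 1·-445 + 2·-162 + 2·-59 + -2·-24 = -3239
a_12 = 2·-3239 + 1·-1200 + 2·-445 + 2·-162 + -2·-59 = -8774
a_13 = 2·-8774 + 1·-3239 + 2·-1200 + 2·-445 + -2·-162 = -23753
a_14 = 2·-23753 + 1·-8774 + 2·-3239 + 2·-1200 + -2·-445 = -64268
a_15 = 2·-64268 + 1·-23753 + 2·-8774 + 2·-3239 + -2·-1200 = -173915
a_16 = 2·-173915 + 1·-64268 + 2·-23753 + 2·-8774 + -2·-3239 = -470674
a_17 = 2·-470674 + 1·-173915 + 2·-64268 + 2·-23753 + -2·-8774 = -1273757
a_18 = 2·-1273757 + 1·-470674 + 2·-173915 + 2·-64268 + -2·-23753 = -3447048
a_19 = 2·-3447048 + 1·-1273757 + 2·-470674 + 2·-173915 + -2·-64268 = -9328495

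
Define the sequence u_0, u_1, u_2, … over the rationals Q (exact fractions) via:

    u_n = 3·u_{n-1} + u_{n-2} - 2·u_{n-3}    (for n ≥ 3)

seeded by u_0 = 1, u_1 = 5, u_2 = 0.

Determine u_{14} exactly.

-58048

u_3 = 3·0 + 1·5 + -2·1 = 3
u_4 = 3·3 + 1·0 + -2·5 = -1
u_5 = 3·-1 + 1·3 + -2·0 = 0
u_6 = 3·0 + 1·-1 + -2·3 = -7
u_7 = 3·-7 + 1·0 + -2·-1 = -19
u_8 = 3·-19 + 1·-7 + -2·0 = -64
u_9 = 3·-64 + 1·-19 + -2·-7 = -197
u_10 = 3·-197 + 1·-64 + -2·-19 = -617
u_11 = 3·-617 + 1·-197 + -2·-64 = -1920
u_12 = 3·-1920 + 1·-617 + -2·-197 = -5983
u_13 = 3·-5983 + 1·-1920 + -2·-617 = -18635
u_14 = 3·-18635 + 1·-5983 + -2·-1920 = -58048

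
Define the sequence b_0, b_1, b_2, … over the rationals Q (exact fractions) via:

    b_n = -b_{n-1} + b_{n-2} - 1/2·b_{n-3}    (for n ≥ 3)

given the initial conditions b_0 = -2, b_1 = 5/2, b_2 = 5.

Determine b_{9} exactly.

-327/4

b_3 = -1·5 + 1·5/2 + -1/2·-2 = -3/2
b_4 = -1·-3/2 + 1·5 + -1/2·5/2 = 21/4
b_5 = -1·21/4 + 1·-3/2 + -1/2·5 = -37/4
b_6 = -1·-37/4 + 1·21/4 + -1/2·-3/2 = 61/4
b_7 = -1·61/4 + 1·-37/4 + -1/2·21/4 = -217/8
b_8 = -1·-217/8 + 1·61/4 + -1/2·-37/4 = 47
b_9 = -1·47 + 1·-217/8 + -1/2·61/4 = -327/4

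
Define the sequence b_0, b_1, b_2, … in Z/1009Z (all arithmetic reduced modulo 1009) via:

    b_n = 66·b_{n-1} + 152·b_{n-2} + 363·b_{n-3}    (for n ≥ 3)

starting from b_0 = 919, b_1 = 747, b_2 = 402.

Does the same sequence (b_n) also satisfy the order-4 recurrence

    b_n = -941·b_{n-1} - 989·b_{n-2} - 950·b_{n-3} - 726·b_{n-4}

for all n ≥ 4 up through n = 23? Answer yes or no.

yes

Terms b_0..b_23: 919, 747, 402, 452, 875, 959, 157, 534, 598, 43, 11, 338, 238, 447, 698, 624, 787, 600, 298, 12, 539, 276, 573, 979
n=4: candidate gives 875, actual b_4 = 875 ✓
n=5: candidate gives 959, actual b_5 = 959 ✓
n=6: candidate gives 157, actual b_6 = 157 ✓
n=7: candidate gives 534, actual b_7 = 534 ✓
n=8: candidate gives 598, actual b_8 = 598 ✓
n=9: candidate gives 43, actual b_9 = 43 ✓
n=10: candidate gives 11, actual b_10 = 11 ✓
n=11: candidate gives 338, actual b_11 = 338 ✓
n=12: candidate gives 238, actual b_12 = 238 ✓
n=13: candidate gives 447, actual b_13 = 447 ✓
n=14: candidate gives 698, actual b_14 = 698 ✓
n=15: candidate gives 624, actual b_15 = 624 ✓
n=16: candidate gives 787, actual b_16 = 787 ✓
n=17: candidate gives 600, actual b_17 = 600 ✓
n=18: candidate gives 298, actual b_18 = 298 ✓
n=19: candidate gives 12, actual b_19 = 12 ✓
n=20: candidate gives 539, actual b_20 = 539 ✓
n=21: candidate gives 276, actual b_21 = 276 ✓
n=22: candidate gives 573, actual b_22 = 573 ✓
n=23: candidate gives 979, actual b_23 = 979 ✓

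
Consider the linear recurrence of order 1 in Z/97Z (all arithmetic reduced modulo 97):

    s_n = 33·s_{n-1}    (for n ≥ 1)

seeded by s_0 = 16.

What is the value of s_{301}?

54

s_1 = 33·16 = 43
s_2 = 33·43 = 61
s_3 = 33·61 = 73
s_4 = 33·73 = 81
s_5 = 33·81 = 54
s_6 = 33·54 = 36
s_7 = 33·36 = 24
s_8 = 33·24 = 16
(s_8) = (16) = (s_0), so the sequence has period 8.
301 ≡ 5 (mod 8), hence s_301 = s_5 = 54.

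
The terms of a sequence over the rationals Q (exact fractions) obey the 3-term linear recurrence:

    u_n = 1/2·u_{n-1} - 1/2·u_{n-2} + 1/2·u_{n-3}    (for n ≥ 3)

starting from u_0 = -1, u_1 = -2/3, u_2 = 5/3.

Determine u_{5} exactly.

1/12

u_3 = 1/2·5/3 + -1/2·-2/3 + 1/2·-1 = 2/3
u_4 = 1/2·2/3 + -1/2·5/3 + 1/2·-2/3 = -5/6
u_5 = 1/2·-5/6 + -1/2·2/3 + 1/2·5/3 = 1/12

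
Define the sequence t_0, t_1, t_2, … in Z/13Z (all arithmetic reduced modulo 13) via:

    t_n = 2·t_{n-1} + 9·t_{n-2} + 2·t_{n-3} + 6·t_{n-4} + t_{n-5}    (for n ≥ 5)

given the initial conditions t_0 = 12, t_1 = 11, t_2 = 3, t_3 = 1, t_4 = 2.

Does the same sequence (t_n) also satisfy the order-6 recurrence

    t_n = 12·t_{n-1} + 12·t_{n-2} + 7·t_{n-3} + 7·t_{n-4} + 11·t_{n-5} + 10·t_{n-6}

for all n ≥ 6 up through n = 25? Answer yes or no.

no

Terms t_0..t_25: 12, 11, 3, 1, 2, 6, 9, 7, 3, 8, 0, 12, 0, 3, 12, 6, 8, 8, 6, 5, 4, 4, 7, 3, 2, 8
n=6: candidate gives 1, actual t_6 = 9 ✗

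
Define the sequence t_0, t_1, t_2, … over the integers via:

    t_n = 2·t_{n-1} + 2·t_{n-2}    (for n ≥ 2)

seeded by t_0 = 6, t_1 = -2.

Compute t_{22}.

2766807040

t_2 = 2·-2 + 2·6 = 8
t_3 = 2·8 + 2·-2 = 12
t_4 = 2·12 + 2·8 = 40
t_5 = 2·40 + 2·12 = 104
t_6 = 2·104 + 2·40 = 288
t_7 = 2·288 + 2·104 = 784
t_8 = 2·784 + 2·288 = 2144
t_9 = 2·2144 + 2·784 = 5856
t_10 = 2·5856 + 2·2144 = 16000
t_11 = 2·16000 + 2·5856 = 43712
t_12 = 2·43712 + 2·16000 = 119424
t_13 = 2·119424 + 2·43712 = 326272
t_14 = 2·326272 + 2·119424 = 891392
t_15 = 2·891392 + 2·326272 = 2435328
t_16 = 2·2435328 + 2·891392 = 6653440
t_17 = 2·6653440 + 2·2435328 = 18177536
t_18 = 2·18177536 + 2·6653440 = 49661952
t_19 = 2·49661952 + 2·18177536 = 135678976
t_20 = 2·135678976 + 2·49661952 = 370681856
t_21 = 2·370681856 + 2·135678976 = 1012721664
t_22 = 2·1012721664 + 2·370681856 = 2766807040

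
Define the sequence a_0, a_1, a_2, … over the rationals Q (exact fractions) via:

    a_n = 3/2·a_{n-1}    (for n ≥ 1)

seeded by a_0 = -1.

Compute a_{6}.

a_1 = 3/2·-1 = -3/2
a_2 = 3/2·-3/2 = -9/4
a_3 = 3/2·-9/4 = -27/8
a_4 = 3/2·-27/8 = -81/16
a_5 = 3/2·-81/16 = -243/32
a_6 = 3/2·-243/32 = -729/64

-729/64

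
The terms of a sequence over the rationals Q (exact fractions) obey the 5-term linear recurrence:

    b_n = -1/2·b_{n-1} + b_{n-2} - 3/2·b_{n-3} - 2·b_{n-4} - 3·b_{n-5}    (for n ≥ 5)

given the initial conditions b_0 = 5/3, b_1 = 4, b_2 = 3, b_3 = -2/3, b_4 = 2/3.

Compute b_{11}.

-16727/384

b_5 = -1/2·2/3 + 1·-2/3 + -3/2·3 + -2·4 + -3·5/3 = -37/2
b_6 = -1/2·-37/2 + 1·2/3 + -3/2·-2/3 + -2·3 + -3·4 = -85/12
b_7 = -1/2·-85/12 + 1·-37/2 + -3/2·2/3 + -2·-2/3 + -3·3 = -189/8
b_8 = -1/2·-189/8 + 1·-85/12 + -3/2·-37/2 + -2·2/3 + -3·-2/3 = 1591/48
b_9 = -1/2·1591/48 + 1·-189/8 + -3/2·-85/12 + -2·-37/2 + -3·2/3 = 521/96
b_10 = -1/2·521/96 + 1·1591/48 + -3/2·-189/8 + -2·-85/12 + -3·-37/2 = 26023/192
b_11 = -1/2·26023/192 + 1·521/96 + -3/2·1591/48 + -2·-189/8 + -3·-85/12 = -16727/384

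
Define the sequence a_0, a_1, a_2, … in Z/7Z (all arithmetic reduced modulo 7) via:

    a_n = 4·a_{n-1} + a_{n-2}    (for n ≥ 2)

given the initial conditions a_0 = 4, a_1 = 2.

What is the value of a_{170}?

a_2 = 4·2 + 1·4 = 5
a_3 = 4·5 + 1·2 = 1
a_4 = 4·1 + 1·5 = 2
a_5 = 4·2 + 1·1 = 2
a_6 = 4·2 + 1·2 = 3
a_7 = 4·3 + 1·2 = 0
a_8 = 4·0 + 1·3 = 3
a_9 = 4·3 + 1·0 = 5
a_10 = 4·5 + 1·3 = 2
a_11 = 4·2 + 1·5 = 6
a_12 = 4·6 + 1·2 = 5
a_13 = 4·5 + 1·6 = 5
a_14 = 4·5 + 1·5 = 4
a_15 = 4·4 + 1·5 = 0
a_16 = 4·0 + 1·4 = 4
a_17 = 4·4 + 1·0 = 2
(a_16, a_17) = (4, 2) = (a_0, a_1), so the sequence has period 16.
170 ≡ 10 (mod 16), hence a_170 = a_10 = 2.

2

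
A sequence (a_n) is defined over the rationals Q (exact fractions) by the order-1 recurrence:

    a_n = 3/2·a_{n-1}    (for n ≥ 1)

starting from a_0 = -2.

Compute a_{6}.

-729/32

a_1 = 3/2·-2 = -3
a_2 = 3/2·-3 = -9/2
a_3 = 3/2·-9/2 = -27/4
a_4 = 3/2·-27/4 = -81/8
a_5 = 3/2·-81/8 = -243/16
a_6 = 3/2·-243/16 = -729/32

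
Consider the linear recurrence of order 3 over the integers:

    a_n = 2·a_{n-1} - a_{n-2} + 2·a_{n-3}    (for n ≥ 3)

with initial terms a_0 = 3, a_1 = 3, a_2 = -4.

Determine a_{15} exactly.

a_3 = 2·-4 + -1·3 + 2·3 = -5
a_4 = 2·-5 + -1·-4 + 2·3 = 0
a_5 = 2·0 + -1·-5 + 2·-4 = -3
a_6 = 2·-3 + -1·0 + 2·-5 = -16
a_7 = 2·-16 + -1·-3 + 2·0 = -29
a_8 = 2·-29 + -1·-16 + 2·-3 = -48
a_9 = 2·-48 + -1·-29 + 2·-16 = -99
a_10 = 2·-99 + -1·-48 + 2·-29 = -208
a_11 = 2·-208 + -1·-99 + 2·-48 = -413
a_12 = 2·-413 + -1·-208 + 2·-99 = -816
a_13 = 2·-816 + -1·-413 + 2·-208 = -1635
a_14 = 2·-1635 + -1·-816 + 2·-413 = -3280
a_15 = 2·-3280 + -1·-1635 + 2·-816 = -6557

-6557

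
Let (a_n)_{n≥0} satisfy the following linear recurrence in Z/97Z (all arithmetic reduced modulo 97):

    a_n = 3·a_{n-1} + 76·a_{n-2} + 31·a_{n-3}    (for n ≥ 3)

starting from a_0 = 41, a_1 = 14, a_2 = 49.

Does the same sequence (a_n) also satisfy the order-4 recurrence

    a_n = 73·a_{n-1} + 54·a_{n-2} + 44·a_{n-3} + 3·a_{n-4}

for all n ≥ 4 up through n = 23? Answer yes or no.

no

Terms a_0..a_23: 41, 14, 49, 57, 61, 20, 61, 5, 33, 42, 73, 69, 73, 63, 19, 27, 83, 77, 4, 95, 66, 73, 32, 27
n=4: candidate gives 77, actual a_4 = 61 ✗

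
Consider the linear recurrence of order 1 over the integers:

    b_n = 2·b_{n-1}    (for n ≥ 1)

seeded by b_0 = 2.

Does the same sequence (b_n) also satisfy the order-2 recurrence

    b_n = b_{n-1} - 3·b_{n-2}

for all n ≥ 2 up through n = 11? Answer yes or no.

Terms b_0..b_11: 2, 4, 8, 16, 32, 64, 128, 256, 512, 1024, 2048, 4096
n=2: candidate gives -2, actual b_2 = 8 ✗

no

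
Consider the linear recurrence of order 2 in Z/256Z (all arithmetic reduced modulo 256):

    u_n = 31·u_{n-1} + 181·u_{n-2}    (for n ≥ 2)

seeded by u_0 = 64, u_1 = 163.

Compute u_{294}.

128

u_2 = 31·163 + 181·64 = 253
u_3 = 31·253 + 181·163 = 226
u_4 = 31·226 + 181·253 = 63
u_5 = 31·63 + 181·226 = 107
u_6 = 31·107 + 181·63 = 128
u_7 = 31·128 + 181·107 = 39
Continuing the recurrence:
  u_8 = 57;  u_9 = 122;  u_10 = 19;  u_11 = 143;  u_12 = 192;  u_13 = 91
  u_14 = 197;  u_15 = 50;  u_16 = 87;  u_17 = 227;  u_18 = 0;  u_19 = 127
  u_20 = 97;  u_21 = 138;  u_22 = 75;  u_23 = 167;  u_24 = 64;  u_25 = 211
  u_26 = 205;  u_27 = 2;  u_28 = 47;  u_29 = 27;  u_30 = 128;  u_31 = 151
  u_32 = 201;  u_33 = 26;  u_34 = 67;  u_35 = 127;  u_36 = 192;  u_37 = 11
  u_38 = 21;  u_39 = 82;  u_40 = 199;  u_41 = 19;  u_42 = 0;  u_43 = 111
  u_44 = 113;  u_45 = 42;  u_46 = 251;  u_47 = 23;  u_48 = 64;  u_49 = 3
  u_50 = 157;  u_51 = 34;  u_52 = 31;  u_53 = 203;  u_54 = 128;  u_55 = 7
  u_56 = 89;  u_57 = 186;  u_58 = 115;  u_59 = 111;  u_60 = 192;  u_61 = 187
  u_62 = 101;  u_63 = 114;  u_64 = 55;  u_65 = 67;  u_66 = 0;  u_67 = 95
  u_68 = 129;  u_69 = 202;  u_70 = 171;  u_71 = 135;  u_72 = 64;  u_73 = 51
  u_74 = 109;  u_75 = 66;  u_76 = 15;  u_77 = 123;  u_78 = 128;  u_79 = 119
  u_80 = 233;  u_81 = 90;  u_82 = 163;  u_83 = 95;  u_84 = 192;  u_85 = 107
  u_86 = 181;  u_87 = 146;  u_88 = 167;  u_89 = 115;  u_90 = 0;  u_91 = 79
  u_92 = 145;  u_93 = 106;  u_94 = 91;  u_95 = 247;  u_96 = 64;  u_97 = 99
  u_98 = 61;  u_99 = 98;  u_100 = 255;  u_101 = 43;  u_102 = 128;  u_103 = 231
  u_104 = 121;  u_105 = 250;  u_106 = 211;  u_107 = 79;  u_108 = 192;  u_109 = 27
  u_110 = 5;  u_111 = 178;  u_112 = 23;  u_113 = 163;  u_114 = 0;  u_115 = 63
  u_116 = 161;  u_117 = 10;  u_118 = 11;  u_119 = 103;  u_120 = 64;  u_121 = 147
  u_122 = 13;  u_123 = 130;  u_124 = 239;  u_125 = 219;  u_126 = 128;  u_127 = 87
  u_128 = 9;  u_129 = 154;  u_130 = 3;  u_131 = 63;  u_132 = 192;  u_133 = 203
  u_134 = 85;  u_135 = 210;  u_136 = 135;  u_137 = 211;  u_138 = 0;  u_139 = 47
  u_140 = 177;  u_141 = 170;  u_142 = 187;  u_143 = 215;  u_144 = 64;  u_145 = 195
  u_146 = 221;  u_147 = 162;  u_148 = 223;  u_149 = 139;  u_150 = 128;  u_151 = 199
  u_152 = 153;  u_153 = 58;  u_154 = 51;  u_155 = 47;  u_156 = 192;  u_157 = 123
  u_158 = 165;  u_159 = 242;  u_160 = 247;  u_161 = 3;  u_162 = 0;  u_163 = 31
  u_164 = 193;  u_165 = 74;  u_166 = 107;  u_167 = 71;  u_168 = 64;  u_169 = 243
  u_170 = 173;  u_171 = 194;  u_172 = 207;  u_173 = 59;  u_174 = 128;  u_175 = 55
  u_176 = 41;  u_177 = 218;  u_178 = 99;  u_179 = 31;  u_180 = 192;  u_181 = 43
  u_182 = 245;  u_183 = 18;  u_184 = 103;  u_185 = 51;  u_186 = 0;  u_187 = 15
  u_188 = 209;  u_189 = 234;  u_190 = 27;  u_191 = 183;  u_192 = 64;  u_193 = 35
  u_194 = 125;  u_195 = 226;  u_196 = 191;  u_197 = 235;  u_198 = 128;  u_199 = 167
  u_200 = 185;  u_201 = 122;  u_202 = 147;  u_203 = 15;  u_204 = 192;  u_205 = 219
  u_206 = 69;  u_207 = 50;  u_208 = 215;  u_209 = 99;  u_210 = 0;  u_211 = 255
  u_212 = 225;  u_213 = 138;  u_214 = 203;  u_215 = 39;  u_216 = 64;  u_217 = 83
  u_218 = 77;  u_219 = 2;  u_220 = 175;  u_221 = 155;  u_222 = 128;  u_223 = 23
  u_224 = 73;  u_225 = 26;  u_226 = 195;  u_227 = 255;  u_228 = 192;  u_229 = 139
  u_230 = 149;  u_231 = 82;  u_232 = 71;  u_233 = 147;  u_234 = 0;  u_235 = 239
  u_236 = 241;  u_237 = 42;  u_238 = 123;  u_239 = 151;  u_240 = 64;  u_241 = 131
  u_242 = 29;  u_243 = 34;  u_244 = 159;  u_245 = 75;  u_246 = 128;  u_247 = 135
  u_248 = 217;  u_249 = 186;  u_250 = 243;  u_251 = 239;  u_252 = 192;  u_253 = 59
  u_254 = 229;  u_255 = 114;  u_256 = 183;  u_257 = 195;  u_258 = 0;  u_259 = 223
  u_260 = 1;  u_261 = 202;  u_262 = 43;  u_263 = 7;  u_264 = 64;  u_265 = 179
  u_266 = 237;  u_267 = 66;  u_268 = 143;  u_269 = 251;  u_270 = 128;  u_271 = 247
  u_272 = 105;  u_273 = 90;  u_274 = 35;  u_275 = 223;  u_276 = 192;  u_277 = 235
  u_278 = 53;  u_279 = 146;  u_280 = 39;  u_281 = 243;  u_282 = 0;  u_283 = 207
  u_284 = 17;  u_285 = 106;  u_286 = 219;  u_287 = 119;  u_288 = 64;  u_289 = 227
  u_290 = 189;  u_291 = 98;  u_292 = 127
u_293 = 31·127 + 181·98 = 171
u_294 = 31·171 + 181·127 = 128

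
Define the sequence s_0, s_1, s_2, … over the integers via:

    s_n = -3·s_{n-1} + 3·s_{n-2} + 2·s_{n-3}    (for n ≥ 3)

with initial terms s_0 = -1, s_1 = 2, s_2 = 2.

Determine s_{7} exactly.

-700

s_3 = -3·2 + 3·2 + 2·-1 = -2
s_4 = -3·-2 + 3·2 + 2·2 = 16
s_5 = -3·16 + 3·-2 + 2·2 = -50
s_6 = -3·-50 + 3·16 + 2·-2 = 194
s_7 = -3·194 + 3·-50 + 2·16 = -700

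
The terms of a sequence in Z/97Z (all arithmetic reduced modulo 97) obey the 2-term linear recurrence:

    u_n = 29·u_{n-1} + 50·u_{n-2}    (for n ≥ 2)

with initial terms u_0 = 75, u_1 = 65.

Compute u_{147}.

u_2 = 29·65 + 50·75 = 9
u_3 = 29·9 + 50·65 = 19
u_4 = 29·19 + 50·9 = 31
u_5 = 29·31 + 50·19 = 6
u_6 = 29·6 + 50·31 = 75
u_7 = 29·75 + 50·6 = 50
u_8 = 29·50 + 50·75 = 59
u_9 = 29·59 + 50·50 = 40
u_10 = 29·40 + 50·59 = 36
u_11 = 29·36 + 50·40 = 37
u_12 = 29·37 + 50·36 = 60
u_13 = 29·60 + 50·37 = 1
u_14 = 29·1 + 50·60 = 22
u_15 = 29·22 + 50·1 = 9
u_16 = 29·9 + 50·22 = 3
u_17 = 29·3 + 50·9 = 52
u_18 = 29·52 + 50·3 = 9
u_19 = 29·9 + 50·52 = 48
u_20 = 29·48 + 50·9 = 96
u_21 = 29·96 + 50·48 = 43
u_22 = 29·43 + 50·96 = 33
u_23 = 29·33 + 50·43 = 3
u_24 = 29·3 + 50·33 = 88
u_25 = 29·88 + 50·3 = 83
u_26 = 29·83 + 50·88 = 17
u_27 = 29·17 + 50·83 = 84
u_28 = 29·84 + 50·17 = 85
u_29 = 29·85 + 50·84 = 69
u_30 = 29·69 + 50·85 = 43
u_31 = 29·43 + 50·69 = 41
u_32 = 29·41 + 50·43 = 41
u_33 = 29·41 + 50·41 = 38
u_34 = 29·38 + 50·41 = 48
u_35 = 29·48 + 50·38 = 91
u_36 = 29·91 + 50·48 = 92
u_37 = 29·92 + 50·91 = 40
u_38 = 29·40 + 50·92 = 37
u_39 = 29·37 + 50·40 = 66
u_40 = 29·66 + 50·37 = 78
u_41 = 29·78 + 50·66 = 33
u_42 = 29·33 + 50·78 = 7
u_43 = 29·7 + 50·33 = 10
u_44 = 29·10 + 50·7 = 58
u_45 = 29·58 + 50·10 = 48
u_46 = 29·48 + 50·58 = 24
u_47 = 29·24 + 50·48 = 89
u_48 = 29·89 + 50·24 = 95
u_49 = 29·95 + 50·89 = 27
u_50 = 29·27 + 50·95 = 4
u_51 = 29·4 + 50·27 = 11
u_52 = 29·11 + 50·4 = 34
u_53 = 29·34 + 50·11 = 81
u_54 = 29·81 + 50·34 = 72
u_55 = 29·72 + 50·81 = 27
u_56 = 29·27 + 50·72 = 18
u_57 = 29·18 + 50·27 = 29
u_58 = 29·29 + 50·18 = 92
u_59 = 29·92 + 50·29 = 44
u_60 = 29·44 + 50·92 = 56
u_61 = 29·56 + 50·44 = 41
u_62 = 29·41 + 50·56 = 12
u_63 = 29·12 + 50·41 = 70
u_64 = 29·70 + 50·12 = 11
u_65 = 29·11 + 50·70 = 36
u_66 = 29·36 + 50·11 = 42
u_67 = 29·42 + 50·36 = 11
u_68 = 29·11 + 50·42 = 91
u_69 = 29·91 + 50·11 = 85
u_70 = 29·85 + 50·91 = 31
u_71 = 29·31 + 50·85 = 8
u_72 = 29·8 + 50·31 = 36
u_73 = 29·36 + 50·8 = 86
u_74 = 29·86 + 50·36 = 26
u_75 = 29·26 + 50·86 = 10
u_76 = 29·10 + 50·26 = 38
u_77 = 29·38 + 50·10 = 50
u_78 = 29·50 + 50·38 = 52
u_79 = 29·52 + 50·50 = 31
u_80 = 29·31 + 50·52 = 7
u_81 = 29·7 + 50·31 = 7
u_82 = 29·7 + 50·7 = 68
u_83 = 29·68 + 50·7 = 91
u_84 = 29·91 + 50·68 = 25
u_85 = 29·25 + 50·91 = 37
u_86 = 29·37 + 50·25 = 92
u_87 = 29·92 + 50·37 = 56
u_88 = 29·56 + 50·92 = 16
u_89 = 29·16 + 50·56 = 63
u_90 = 29·63 + 50·16 = 8
u_91 = 29·8 + 50·63 = 84
u_92 = 29·84 + 50·8 = 23
u_93 = 29·23 + 50·84 = 17
u_94 = 29·17 + 50·23 = 91
u_95 = 29·91 + 50·17 = 94
u_96 = 29·94 + 50·91 = 1
u_97 = 29·1 + 50·94 = 73
u_98 = 29·73 + 50·1 = 33
u_99 = 29·33 + 50·73 = 48
u_100 = 29·48 + 50·33 = 35
u_101 = 29·35 + 50·48 = 20
u_102 = 29·20 + 50·35 = 2
u_103 = 29·2 + 50·20 = 88
u_104 = 29·88 + 50·2 = 33
u_105 = 29·33 + 50·88 = 22
u_106 = 29·22 + 50·33 = 57
u_107 = 29·57 + 50·22 = 37
u_108 = 29·37 + 50·57 = 43
u_109 = 29·43 + 50·37 = 90
u_110 = 29·90 + 50·43 = 7
u_111 = 29·7 + 50·90 = 47
u_112 = 29·47 + 50·7 = 64
u_113 = 29·64 + 50·47 = 35
u_114 = 29·35 + 50·64 = 44
u_115 = 29·44 + 50·35 = 19
u_116 = 29·19 + 50·44 = 35
u_117 = 29·35 + 50·19 = 25
u_118 = 29·25 + 50·35 = 50
u_119 = 29·50 + 50·25 = 81
u_120 = 29·81 + 50·50 = 96
u_121 = 29·96 + 50·81 = 44
u_122 = 29·44 + 50·96 = 62
u_123 = 29·62 + 50·44 = 21
u_124 = 29·21 + 50·62 = 23
u_125 = 29·23 + 50·21 = 68
u_126 = 29·68 + 50·23 = 18
u_127 = 29·18 + 50·68 = 42
u_128 = 29·42 + 50·18 = 81
u_129 = 29·81 + 50·42 = 84
u_130 = 29·84 + 50·81 = 84
u_131 = 29·84 + 50·84 = 40
u_132 = 29·40 + 50·84 = 25
u_133 = 29·25 + 50·40 = 9
u_134 = 29·9 + 50·25 = 56
u_135 = 29·56 + 50·9 = 37
u_136 = 29·37 + 50·56 = 90
u_137 = 29·90 + 50·37 = 95
u_138 = 29·95 + 50·90 = 77
u_139 = 29·77 + 50·95 = 96
u_140 = 29·96 + 50·77 = 38
u_141 = 29·38 + 50·96 = 82
u_142 = 29·82 + 50·38 = 10
u_143 = 29·10 + 50·82 = 25
u_144 = 29·25 + 50·10 = 61
u_145 = 29·61 + 50·25 = 12
u_146 = 29·12 + 50·61 = 3
u_147 = 29·3 + 50·12 = 8

8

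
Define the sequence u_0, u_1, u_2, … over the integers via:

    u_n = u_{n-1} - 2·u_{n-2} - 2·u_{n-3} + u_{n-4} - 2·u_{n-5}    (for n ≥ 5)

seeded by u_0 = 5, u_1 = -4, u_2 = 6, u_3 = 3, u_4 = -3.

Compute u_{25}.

656117

u_5 = 1·-3 + -2·3 + -2·6 + 1·-4 + -2·5 = -35
u_6 = 1·-35 + -2·-3 + -2·3 + 1·6 + -2·-4 = -21
u_7 = 1·-21 + -2·-35 + -2·-3 + 1·3 + -2·6 = 46
u_8 = 1·46 + -2·-21 + -2·-35 + 1·-3 + -2·3 = 149
u_9 = 1·149 + -2·46 + -2·-21 + 1·-35 + -2·-3 = 70
u_10 = 1·70 + -2·149 + -2·46 + 1·-21 + -2·-35 = -271
u_11 = 1·-271 + -2·70 + -2·149 + 1·46 + -2·-21 = -621
u_12 = 1·-621 + -2·-271 + -2·70 + 1·149 + -2·46 = -162
u_13 = 1·-162 + -2·-621 + -2·-271 + 1·70 + -2·149 = 1394
u_14 = 1·1394 + -2·-162 + -2·-621 + 1·-271 + -2·70 = 2549
u_15 = 1·2549 + -2·1394 + -2·-162 + 1·-621 + -2·-271 = 6
u_16 = 1·6 + -2·2549 + -2·1394 + 1·-162 + -2·-621 = -6800
u_17 = 1·-6800 + -2·6 + -2·2549 + 1·1394 + -2·-162 = -10192
u_18 = 1·-10192 + -2·-6800 + -2·6 + 1·2549 + -2·1394 = 3157
u_19 = 1·3157 + -2·-10192 + -2·-6800 + 1·6 + -2·2549 = 32049
u_20 = 1·32049 + -2·3157 + -2·-10192 + 1·-6800 + -2·6 = 39307
u_21 = 1·39307 + -2·32049 + -2·3157 + 1·-10192 + -2·-6800 = -27697
u_22 = 1·-27697 + -2·39307 + -2·32049 + 1·3157 + -2·-10192 = -146868
u_23 = 1·-146868 + -2·-27697 + -2·39307 + 1·32049 + -2·3157 = -144353
u_24 = 1·-144353 + -2·-146868 + -2·-27697 + 1·39307 + -2·32049 = 179986
u_25 = 1·179986 + -2·-144353 + -2·-146868 + 1·-27697 + -2·39307 = 656117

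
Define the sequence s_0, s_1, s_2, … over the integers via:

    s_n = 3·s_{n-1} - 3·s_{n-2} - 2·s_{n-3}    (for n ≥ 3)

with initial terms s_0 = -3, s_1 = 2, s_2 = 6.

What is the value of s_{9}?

-1398

s_3 = 3·6 + -3·2 + -2·-3 = 18
s_4 = 3·18 + -3·6 + -2·2 = 32
s_5 = 3·32 + -3·18 + -2·6 = 30
s_6 = 3·30 + -3·32 + -2·18 = -42
s_7 = 3·-42 + -3·30 + -2·32 = -280
s_8 = 3·-280 + -3·-42 + -2·30 = -774
s_9 = 3·-774 + -3·-280 + -2·-42 = -1398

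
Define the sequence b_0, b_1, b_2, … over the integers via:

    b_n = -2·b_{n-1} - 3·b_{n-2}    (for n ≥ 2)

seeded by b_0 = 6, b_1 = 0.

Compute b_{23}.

1865196

b_2 = -2·0 + -3·6 = -18
b_3 = -2·-18 + -3·0 = 36
b_4 = -2·36 + -3·-18 = -18
b_5 = -2·-18 + -3·36 = -72
b_6 = -2·-72 + -3·-18 = 198
b_7 = -2·198 + -3·-72 = -180
b_8 = -2·-180 + -3·198 = -234
b_9 = -2·-234 + -3·-180 = 1008
b_10 = -2·1008 + -3·-234 = -1314
b_11 = -2·-1314 + -3·1008 = -396
b_12 = -2·-396 + -3·-1314 = 4734
b_13 = -2·4734 + -3·-396 = -8280
b_14 = -2·-8280 + -3·4734 = 2358
b_15 = -2·2358 + -3·-8280 = 20124
b_16 = -2·20124 + -3·2358 = -47322
b_17 = -2·-47322 + -3·20124 = 34272
b_18 = -2·34272 + -3·-47322 = 73422
b_19 = -2·73422 + -3·34272 = -249660
b_20 = -2·-249660 + -3·73422 = 279054
b_21 = -2·279054 + -3·-249660 = 190872
b_22 = -2·190872 + -3·279054 = -1218906
b_23 = -2·-1218906 + -3·190872 = 1865196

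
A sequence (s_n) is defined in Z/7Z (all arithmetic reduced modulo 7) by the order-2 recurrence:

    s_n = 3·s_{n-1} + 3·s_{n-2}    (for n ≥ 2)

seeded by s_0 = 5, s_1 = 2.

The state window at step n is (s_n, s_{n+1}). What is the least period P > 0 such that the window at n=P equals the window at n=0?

n=0: window = (5, 2)
n=1: window = (2, 0)
n=2: window = (0, 6)
n=3: window = (6, 4)
n=4: window = (4, 2)
n=5: window = (2, 4)
n=6: window = (4, 4)
n=7: window = (4, 3)
n=8: window = (3, 0)
n=9: window = (0, 2)
n=10: window = (2, 6)
n=11: window = (6, 3)
n=12: window = (3, 6)
n=13: window = (6, 6)
n=14: window = (6, 1)
n=15: window = (1, 0)
n=16: window = (0, 3)
n=17: window = (3, 2)
n=18: window = (2, 1)
n=19: window = (1, 2)
n=20: window = (2, 2)
n=21: window = (2, 5)
n=22: window = (5, 0)
n=23: window = (0, 1)
n=24: window = (1, 3)
n=25: window = (3, 5)
n=26: window = (5, 3)
n=27: window = (3, 3)
n=28: window = (3, 4)
n=29: window = (4, 0)
n=30: window = (0, 5)
n=31: window = (5, 1)
n=32: window = (1, 4)
n=33: window = (4, 1)
n=34: window = (1, 1)
n=35: window = (1, 6)
n=36: window = (6, 0)
n=37: window = (0, 4)
n=38: window = (4, 5)
n=39: window = (5, 6)
n=40: window = (6, 5)
n=41: window = (5, 5)
n=42: window = (5, 2)
window at n=42 equals window at n=0 → period = 42

42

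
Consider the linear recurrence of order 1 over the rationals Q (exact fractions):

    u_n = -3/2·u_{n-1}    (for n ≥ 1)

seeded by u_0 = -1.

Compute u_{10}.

u_1 = -3/2·-1 = 3/2
u_2 = -3/2·3/2 = -9/4
u_3 = -3/2·-9/4 = 27/8
u_4 = -3/2·27/8 = -81/16
u_5 = -3/2·-81/16 = 243/32
u_6 = -3/2·243/32 = -729/64
u_7 = -3/2·-729/64 = 2187/128
u_8 = -3/2·2187/128 = -6561/256
u_9 = -3/2·-6561/256 = 19683/512
u_10 = -3/2·19683/512 = -59049/1024

-59049/1024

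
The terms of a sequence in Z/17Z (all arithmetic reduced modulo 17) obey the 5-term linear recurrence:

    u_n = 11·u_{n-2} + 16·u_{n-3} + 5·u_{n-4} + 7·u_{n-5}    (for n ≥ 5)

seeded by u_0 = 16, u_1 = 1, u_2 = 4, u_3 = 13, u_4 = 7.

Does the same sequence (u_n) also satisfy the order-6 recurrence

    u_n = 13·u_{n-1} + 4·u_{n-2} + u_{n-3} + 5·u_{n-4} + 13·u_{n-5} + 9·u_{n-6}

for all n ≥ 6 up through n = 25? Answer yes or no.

no

Terms u_0..u_25: 16, 1, 4, 13, 7, 1, 6, 12, 4, 10, 1, 4, 3, 2, 2, 12, 12, 8, 8, 14, 3, 15, 13, 16, 3, 4
n=6: candidate gives 10, actual u_6 = 6 ✗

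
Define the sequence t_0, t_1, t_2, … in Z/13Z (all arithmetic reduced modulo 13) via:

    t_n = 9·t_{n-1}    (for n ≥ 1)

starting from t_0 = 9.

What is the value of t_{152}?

1

t_1 = 9·9 = 3
t_2 = 9·3 = 1
t_3 = 9·1 = 9
(t_3) = (9) = (t_0), so the sequence has period 3.
152 ≡ 2 (mod 3), hence t_152 = t_2 = 1.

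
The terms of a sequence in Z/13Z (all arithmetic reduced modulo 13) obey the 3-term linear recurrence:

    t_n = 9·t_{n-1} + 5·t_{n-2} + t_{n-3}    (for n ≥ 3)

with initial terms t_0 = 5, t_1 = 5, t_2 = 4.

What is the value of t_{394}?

t_3 = 9·4 + 5·5 + 1·5 = 1
t_4 = 9·1 + 5·4 + 1·5 = 8
t_5 = 9·8 + 5·1 + 1·4 = 3
t_6 = 9·3 + 5·8 + 1·1 = 3
t_7 = 9·3 + 5·3 + 1·8 = 11
t_8 = 9·11 + 5·3 + 1·3 = 0
Continuing the recurrence:
  t_9 = 6;  t_10 = 0;  t_11 = 4;  t_12 = 3;  t_13 = 8;  t_14 = 0
  t_15 = 4;  t_16 = 5;  t_17 = 0;  t_18 = 3;  t_19 = 6;  t_20 = 4
  t_21 = 4;  t_22 = 10;  t_23 = 10;  t_24 = 1;  t_25 = 4;  t_26 = 12
  t_27 = 12;  t_28 = 3;  t_29 = 8;  t_30 = 8;  t_31 = 11;  t_32 = 4
  t_33 = 8;  t_34 = 12;  t_35 = 9;  t_36 = 6;  t_37 = 7;  t_38 = 11
  t_39 = 10;  t_40 = 9;  t_41 = 12;  t_42 = 7;  t_43 = 2;  t_44 = 0
  t_45 = 4;  t_46 = 12;  t_47 = 11;  t_48 = 7;  t_49 = 0;  t_50 = 7
  t_51 = 5;  t_52 = 2;  t_53 = 11;  t_54 = 10;  t_55 = 4;  t_56 = 6
  t_57 = 6;  t_58 = 10;  t_59 = 9;  t_60 = 7;  t_61 = 1;  t_62 = 1
  t_63 = 8;  t_64 = 0;  t_65 = 2;  t_66 = 0;  t_67 = 10;  t_68 = 1
  t_69 = 7;  t_70 = 0;  t_71 = 10;  t_72 = 6;  t_73 = 0;  t_74 = 1
  t_75 = 2;  t_76 = 10;  t_77 = 10;  t_78 = 12;  t_79 = 12;  t_80 = 9
  t_81 = 10;  t_82 = 4;  t_83 = 4;  t_84 = 1;  t_85 = 7;  t_86 = 7
  t_87 = 8;  t_88 = 10;  t_89 = 7;  t_90 = 4;  t_91 = 3;  t_92 = 2
  t_93 = 11;  t_94 = 8;  t_95 = 12;  t_96 = 3;  t_97 = 4;  t_98 = 11
  t_99 = 5;  t_100 = 0;  t_101 = 10;  t_102 = 4;  t_103 = 8;  t_104 = 11
  t_105 = 0;  t_106 = 11;  t_107 = 6;  t_108 = 5;  t_109 = 8;  t_110 = 12
  t_111 = 10;  t_112 = 2;  t_113 = 2;  t_114 = 12;  t_115 = 3;  t_116 = 11
  t_117 = 9;  t_118 = 9;  t_119 = 7;  t_120 = 0;  t_121 = 5;  t_122 = 0
  t_123 = 12;  t_124 = 9;  t_125 = 11;  t_126 = 0;  t_127 = 12;  t_128 = 2
  t_129 = 0;  t_130 = 9;  t_131 = 5;  t_132 = 12;  t_133 = 12;  t_134 = 4
  t_135 = 4;  t_136 = 3;  t_137 = 12;  t_138 = 10;  t_139 = 10;  t_140 = 9
  t_141 = 11;  t_142 = 11;  t_143 = 7;  t_144 = 12;  t_145 = 11;  t_146 = 10
  t_147 = 1;  t_148 = 5;  t_149 = 8;  t_150 = 7;  t_151 = 4;  t_152 = 1
  t_153 = 10;  t_154 = 8;  t_155 = 6;  t_156 = 0;  t_157 = 12;  t_158 = 10
  t_159 = 7;  t_160 = 8;  t_161 = 0;  t_162 = 8;  t_163 = 2;  t_164 = 6
  t_165 = 7;  t_166 = 4;  t_167 = 12;  t_168 = 5;  t_169 = 5;  t_170 = 4
  t_171 = 1;  t_172 = 8;  t_173 = 3;  t_174 = 3;  t_175 = 11;  t_176 = 0
  t_177 = 6;  t_178 = 0;  t_179 = 4;  t_180 = 3;  t_181 = 8;  t_182 = 0
  t_183 = 4;  t_184 = 5;  t_185 = 0;  t_186 = 3;  t_187 = 6;  t_188 = 4
  t_189 = 4;  t_190 = 10;  t_191 = 10;  t_192 = 1;  t_193 = 4;  t_194 = 12
  t_195 = 12;  t_196 = 3;  t_197 = 8;  t_198 = 8;  t_199 = 11;  t_200 = 4
  t_201 = 8;  t_202 = 12;  t_203 = 9;  t_204 = 6;  t_205 = 7;  t_206 = 11
  t_207 = 10;  t_208 = 9;  t_209 = 12;  t_210 = 7;  t_211 = 2;  t_212 = 0
  t_213 = 4;  t_214 = 12;  t_215 = 11;  t_216 = 7;  t_217 = 0;  t_218 = 7
  t_219 = 5;  t_220 = 2;  t_221 = 11;  t_222 = 10;  t_223 = 4;  t_224 = 6
  t_225 = 6;  t_226 = 10;  t_227 = 9;  t_228 = 7;  t_229 = 1;  t_230 = 1
  t_231 = 8;  t_232 = 0;  t_233 = 2;  t_234 = 0;  t_235 = 10;  t_236 = 1
  t_237 = 7;  t_238 = 0;  t_239 = 10;  t_240 = 6;  t_241 = 0;  t_242 = 1
  t_243 = 2;  t_244 = 10;  t_245 = 10;  t_246 = 12;  t_247 = 12;  t_248 = 9
  t_249 = 10;  t_250 = 4;  t_251 = 4;  t_252 = 1;  t_253 = 7;  t_254 = 7
  t_255 = 8;  t_256 = 10;  t_257 = 7;  t_258 = 4;  t_259 = 3;  t_260 = 2
  t_261 = 11;  t_262 = 8;  t_263 = 12;  t_264 = 3;  t_265 = 4;  t_266 = 11
  t_267 = 5;  t_268 = 0;  t_269 = 10;  t_270 = 4;  t_271 = 8;  t_272 = 11
  t_273 = 0;  t_274 = 11;  t_275 = 6;  t_276 = 5;  t_277 = 8;  t_278 = 12
  t_279 = 10;  t_280 = 2;  t_281 = 2;  t_282 = 12;  t_283 = 3;  t_284 = 11
  t_285 = 9;  t_286 = 9;  t_287 = 7;  t_288 = 0;  t_289 = 5;  t_290 = 0
  t_291 = 12;  t_292 = 9;  t_293 = 11;  t_294 = 0;  t_295 = 12;  t_296 = 2
  t_297 = 0;  t_298 = 9;  t_299 = 5;  t_300 = 12;  t_301 = 12;  t_302 = 4
  t_303 = 4;  t_304 = 3;  t_305 = 12;  t_306 = 10;  t_307 = 10;  t_308 = 9
  t_309 = 11;  t_310 = 11;  t_311 = 7;  t_312 = 12;  t_313 = 11;  t_314 = 10
  t_315 = 1;  t_316 = 5;  t_317 = 8;  t_318 = 7;  t_319 = 4;  t_320 = 1
  t_321 = 10;  t_322 = 8;  t_323 = 6;  t_324 = 0;  t_325 = 12;  t_326 = 10
  t_327 = 7;  t_328 = 8;  t_329 = 0;  t_330 = 8;  t_331 = 2;  t_332 = 6
  t_333 = 7;  t_334 = 4;  t_335 = 12;  t_336 = 5;  t_337 = 5;  t_338 = 4
  t_339 = 1;  t_340 = 8;  t_341 = 3;  t_342 = 3;  t_343 = 11;  t_344 = 0
  t_345 = 6;  t_346 = 0;  t_347 = 4;  t_348 = 3;  t_349 = 8;  t_350 = 0
  t_351 = 4;  t_352 = 5;  t_353 = 0;  t_354 = 3;  t_355 = 6;  t_356 = 4
  t_357 = 4;  t_358 = 10;  t_359 = 10;  t_360 = 1;  t_361 = 4;  t_362 = 12
  t_363 = 12;  t_364 = 3;  t_365 = 8;  t_366 = 8;  t_367 = 11;  t_368 = 4
  t_369 = 8;  t_370 = 12;  t_371 = 9;  t_372 = 6;  t_373 = 7;  t_374 = 11
  t_375 = 10;  t_376 = 9;  t_377 = 12;  t_378 = 7;  t_379 = 2;  t_380 = 0
  t_381 = 4;  t_382 = 12;  t_383 = 11;  t_384 = 7;  t_385 = 0;  t_386 = 7
  t_387 = 5;  t_388 = 2;  t_389 = 11;  t_390 = 10;  t_391 = 4;  t_392 = 6
t_393 = 9·6 + 5·4 + 1·10 = 6
t_394 = 9·6 + 5·6 + 1·4 = 10

10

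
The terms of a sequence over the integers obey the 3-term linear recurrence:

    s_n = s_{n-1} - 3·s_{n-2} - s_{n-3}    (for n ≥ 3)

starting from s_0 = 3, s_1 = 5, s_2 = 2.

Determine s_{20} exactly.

s_3 = 1·2 + -3·5 + -1·3 = -16
s_4 = 1·-16 + -3·2 + -1·5 = -27
s_5 = 1·-27 + -3·-16 + -1·2 = 19
s_6 = 1·19 + -3·-27 + -1·-16 = 116
s_7 = 1·116 + -3·19 + -1·-27 = 86
s_8 = 1·86 + -3·116 + -1·19 = -281
s_9 = 1·-281 + -3·86 + -1·116 = -655
s_10 = 1·-655 + -3·-281 + -1·86 = 102
s_11 = 1·102 + -3·-655 + -1·-281 = 2348
s_12 = 1·2348 + -3·102 + -1·-655 = 2697
s_13 = 1·2697 + -3·2348 + -1·102 = -4449
s_14 = 1·-4449 + -3·2697 + -1·2348 = -14888
s_15 = 1·-14888 + -3·-4449 + -1·2697 = -4238
s_16 = 1·-4238 + -3·-14888 + -1·-4449 = 44875
s_17 = 1·44875 + -3·-4238 + -1·-14888 = 72477
s_18 = 1·72477 + -3·44875 + -1·-4238 = -57910
s_19 = 1·-57910 + -3·72477 + -1·44875 = -320216
s_20 = 1·-320216 + -3·-57910 + -1·72477 = -218963

-218963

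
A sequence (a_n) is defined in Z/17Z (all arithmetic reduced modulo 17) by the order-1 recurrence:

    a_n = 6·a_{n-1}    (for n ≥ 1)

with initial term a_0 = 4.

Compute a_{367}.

a_1 = 6·4 = 7
a_2 = 6·7 = 8
a_3 = 6·8 = 14
a_4 = 6·14 = 16
a_5 = 6·16 = 11
a_6 = 6·11 = 15
a_7 = 6·15 = 5
a_8 = 6·5 = 13
a_9 = 6·13 = 10
a_10 = 6·10 = 9
a_11 = 6·9 = 3
a_12 = 6·3 = 1
a_13 = 6·1 = 6
a_14 = 6·6 = 2
a_15 = 6·2 = 12
a_16 = 6·12 = 4
(a_16) = (4) = (a_0), so the sequence has period 16.
367 ≡ 15 (mod 16), hence a_367 = a_15 = 12.

12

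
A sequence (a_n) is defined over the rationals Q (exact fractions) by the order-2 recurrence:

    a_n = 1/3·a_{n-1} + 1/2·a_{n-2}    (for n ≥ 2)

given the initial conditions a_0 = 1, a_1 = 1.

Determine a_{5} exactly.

a_2 = 1/3·1 + 1/2·1 = 5/6
a_3 = 1/3·5/6 + 1/2·1 = 7/9
a_4 = 1/3·7/9 + 1/2·5/6 = 73/108
a_5 = 1/3·73/108 + 1/2·7/9 = 199/324

199/324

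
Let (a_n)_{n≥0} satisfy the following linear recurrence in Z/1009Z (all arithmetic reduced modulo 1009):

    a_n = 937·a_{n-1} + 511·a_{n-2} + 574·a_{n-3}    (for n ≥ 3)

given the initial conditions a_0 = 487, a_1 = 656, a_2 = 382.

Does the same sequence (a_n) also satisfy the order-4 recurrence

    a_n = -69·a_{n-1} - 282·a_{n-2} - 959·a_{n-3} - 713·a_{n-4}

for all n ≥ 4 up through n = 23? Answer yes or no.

Terms a_0..a_23: 487, 656, 382, 12, 797, 522, 214, 494, 84, 937, 712, 520, 526, 866, 414, 270, 51, 622, 42, 23, 477, 508, 411, 303
n=4: candidate gives 797, actual a_4 = 797 ✓
n=5: candidate gives 522, actual a_5 = 522 ✓
n=6: candidate gives 214, actual a_6 = 214 ✓
n=7: candidate gives 494, actual a_7 = 494 ✓
n=8: candidate gives 84, actual a_8 = 84 ✓
n=9: candidate gives 937, actual a_9 = 937 ✓
n=10: candidate gives 712, actual a_10 = 712 ✓
n=11: candidate gives 520, actual a_11 = 520 ✓
n=12: candidate gives 526, actual a_12 = 526 ✓
n=13: candidate gives 866, actual a_13 = 866 ✓
n=14: candidate gives 414, actual a_14 = 414 ✓
n=15: candidate gives 270, actual a_15 = 270 ✓
n=16: candidate gives 51, actual a_16 = 51 ✓
n=17: candidate gives 622, actual a_17 = 622 ✓
n=18: candidate gives 42, actual a_18 = 42 ✓
n=19: candidate gives 23, actual a_19 = 23 ✓
n=20: candidate gives 477, actual a_20 = 477 ✓
n=21: candidate gives 508, actual a_21 = 508 ✓
n=22: candidate gives 411, actual a_22 = 411 ✓
n=23: candidate gives 303, actual a_23 = 303 ✓

yes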